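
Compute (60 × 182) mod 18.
12

(60 × 182) = 10920
10920 mod 18 = 12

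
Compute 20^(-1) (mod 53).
8

Using Extended Euclidean Algorithm:
gcd(20, 53) = 1
Bezout coefficients: 20 × 8 + 53 × -3 = 1
So 20 × 8 ≡ 1 (mod 53)
The inverse is 8 mod 53 = 8
Verification: 20 × 8 = 160 = 3 × 53 + 1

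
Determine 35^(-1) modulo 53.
35^(-1) ≡ 50 (mod 53). Verification: 35 × 50 = 1750 ≡ 1 (mod 53)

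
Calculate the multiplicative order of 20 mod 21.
Powers of 20 mod 21: 20^1≡20, 20^2≡1. Order = 2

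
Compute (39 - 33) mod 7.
6

(39 - 33) = 6
6 mod 7 = 6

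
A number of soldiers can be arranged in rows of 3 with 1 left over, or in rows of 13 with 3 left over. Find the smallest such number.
M = 3 × 13 = 39. M₁ = 13, y₁ ≡ 1 (mod 3). M₂ = 3, y₂ ≡ 9 (mod 13). r = 1×13×1 + 3×3×9 ≡ 16 (mod 39). The smallest positive such number is 16.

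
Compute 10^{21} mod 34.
6

Using successive squaring:
Binary expansion of 21: 10101
Powers of 10 mod 34 (each is the square of the previous):
  10^1 ≡ 10 (mod 34)
  10^2 ≡ 10² = 100 ≡ 32 (mod 34)
  10^4 ≡ 32² = 1024 ≡ 4 (mod 34)
  10^8 ≡ 4² = 16 ≡ 16 (mod 34)
  10^16 ≡ 16² = 256 ≡ 18 (mod 34)
21 = 16 + 4 + 1, so 10^21 = 10^16 × 10^4 × 10^1 ≡ 18 × 4 × 10 (mod 34)
Multiplying step by step:
  18 × 4 = 72 ≡ 4 (mod 34)
  4 × 10 = 40 ≡ 6 (mod 34)
Result: 10^21 ≡ 6 (mod 34)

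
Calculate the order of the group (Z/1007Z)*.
936

Prime factorization: 1007 = 19 × 53
Using the formula φ(n) = n × Π(1 - 1/p) for each prime factor p:
φ(1007) = 1007 × (1 - 1/19) × (1 - 1/53)
φ(1007) = 936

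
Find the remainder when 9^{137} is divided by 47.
By Fermat: 9^{46} ≡ 1 (mod 47). 137 = 2×46 + 45. So 9^{137} ≡ 9^{45} ≡ 21 (mod 47)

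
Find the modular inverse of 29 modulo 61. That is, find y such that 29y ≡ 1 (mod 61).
40

Using Extended Euclidean Algorithm:
gcd(29, 61) = 1
Bezout coefficients: 29 × -21 + 61 × 10 = 1
So 29 × -21 ≡ 1 (mod 61)
The inverse is -21 mod 61 = 40
Verification: 29 × 40 = 1160 = 19 × 61 + 1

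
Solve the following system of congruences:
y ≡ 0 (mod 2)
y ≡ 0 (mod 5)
0

Using the Chinese Remainder Theorem:
M = product of moduli = 10
For equation 1: M_1 = 5, 5 ≡ 1 (mod 2), inverse of 5 mod 2 is 1 (check: 1 × 1 = 1 ≡ 1 (mod 2))
For equation 2: M_2 = 2, 2 ≡ 2 (mod 5), inverse of 2 mod 5 is 3 (check: 2 × 3 = 6 ≡ 1 (mod 5))
Combine: y ≡ Σ r_i×M_i×(M_i⁻¹ mod m_i) = 0×5×1 + 0×2×3 = 0 + 0 = 0
0 mod 10 = 0
y ≡ 0 (mod 10)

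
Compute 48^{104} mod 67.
47

Using successive squaring:
Binary expansion of 104: 1101000
Powers of 48 mod 67 (each is the square of the previous):
  48^1 ≡ 48 (mod 67)
  48^2 ≡ 48² = 2304 ≡ 26 (mod 67)
  48^4 ≡ 26² = 676 ≡ 6 (mod 67)
  48^8 ≡ 6² = 36 ≡ 36 (mod 67)
  48^16 ≡ 36² = 1296 ≡ 23 (mod 67)
  48^32 ≡ 23² = 529 ≡ 60 (mod 67)
  48^64 ≡ 60² = 3600 ≡ 49 (mod 67)
104 = 64 + 32 + 8, so 48^104 = 48^64 × 48^32 × 48^8 ≡ 49 × 60 × 36 (mod 67)
Multiplying step by step:
  49 × 60 = 2940 ≡ 59 (mod 67)
  59 × 36 = 2124 ≡ 47 (mod 67)
Result: 48^104 ≡ 47 (mod 67)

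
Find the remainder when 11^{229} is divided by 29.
By Fermat: 11^{28} ≡ 1 (mod 29). 229 = 8×28 + 5. So 11^{229} ≡ 11^{5} ≡ 14 (mod 29)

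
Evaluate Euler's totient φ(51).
32

Prime factorization: 51 = 3 × 17
Using the formula φ(n) = n × Π(1 - 1/p) for each prime factor p:
φ(51) = 51 × (1 - 1/3) × (1 - 1/17)
φ(51) = 32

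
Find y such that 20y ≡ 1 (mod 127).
20^(-1) ≡ 108 (mod 127). Verification: 20 × 108 = 2160 ≡ 1 (mod 127)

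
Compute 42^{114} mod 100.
4

Using successive squaring:
Binary expansion of 114: 1110010
Powers of 42 mod 100 (each is the square of the previous):
  42^1 ≡ 42 (mod 100)
  42^2 ≡ 42² = 1764 ≡ 64 (mod 100)
  42^4 ≡ 64² = 4096 ≡ 96 (mod 100)
  42^8 ≡ 96² = 9216 ≡ 16 (mod 100)
  42^16 ≡ 16² = 256 ≡ 56 (mod 100)
  42^32 ≡ 56² = 3136 ≡ 36 (mod 100)
  42^64 ≡ 36² = 1296 ≡ 96 (mod 100)
114 = 64 + 32 + 16 + 2, so 42^114 = 42^64 × 42^32 × 42^16 × 42^2 ≡ 96 × 36 × 56 × 64 (mod 100)
Multiplying step by step:
  96 × 36 = 3456 ≡ 56 (mod 100)
  56 × 56 = 3136 ≡ 36 (mod 100)
  36 × 64 = 2304 ≡ 4 (mod 100)
Result: 42^114 ≡ 4 (mod 100)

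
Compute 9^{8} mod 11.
3

Using successive squaring:
Binary expansion of 8: 1000
Powers of 9 mod 11 (each is the square of the previous):
  9^1 ≡ 9 (mod 11)
  9^2 ≡ 9² = 81 ≡ 4 (mod 11)
  9^4 ≡ 4² = 16 ≡ 5 (mod 11)
  9^8 ≡ 5² = 25 ≡ 3 (mod 11)
8 is a power of 2, so 9^8 is the last square: ≡ 3 (mod 11)
Result: 9^8 ≡ 3 (mod 11)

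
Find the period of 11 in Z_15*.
Powers of 11 mod 15: 11^1≡11, 11^2≡1. Order = 2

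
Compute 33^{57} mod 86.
27

Using successive squaring:
Binary expansion of 57: 111001
Powers of 33 mod 86 (each is the square of the previous):
  33^1 ≡ 33 (mod 86)
  33^2 ≡ 33² = 1089 ≡ 57 (mod 86)
  33^4 ≡ 57² = 3249 ≡ 67 (mod 86)
  33^8 ≡ 67² = 4489 ≡ 17 (mod 86)
  33^16 ≡ 17² = 289 ≡ 31 (mod 86)
  33^32 ≡ 31² = 961 ≡ 15 (mod 86)
57 = 32 + 16 + 8 + 1, so 33^57 = 33^32 × 33^16 × 33^8 × 33^1 ≡ 15 × 31 × 17 × 33 (mod 86)
Multiplying step by step:
  15 × 31 = 465 ≡ 35 (mod 86)
  35 × 17 = 595 ≡ 79 (mod 86)
  79 × 33 = 2607 ≡ 27 (mod 86)
Result: 33^57 ≡ 27 (mod 86)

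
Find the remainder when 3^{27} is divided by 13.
By Fermat: 3^{12} ≡ 1 (mod 13). 27 = 2×12 + 3. So 3^{27} ≡ 3^{3} ≡ 1 (mod 13)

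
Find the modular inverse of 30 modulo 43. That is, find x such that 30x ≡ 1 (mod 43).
33

Using Extended Euclidean Algorithm:
gcd(30, 43) = 1
Bezout coefficients: 30 × -10 + 43 × 7 = 1
So 30 × -10 ≡ 1 (mod 43)
The inverse is -10 mod 43 = 33
Verification: 30 × 33 = 990 = 23 × 43 + 1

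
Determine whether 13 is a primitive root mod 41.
p - 1 = 40 has prime divisors 2, 5. Check 13^(40/q) mod 41 for each: 13^(40/2) = 13^20 ≡ 40, 13^(40/5) = 13^8 ≡ 10 (mod 41). None of these is 1, so 13 has order 40 = φ(41), so it is a primitive root mod 41.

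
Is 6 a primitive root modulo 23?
No

To verify, check if 6^(22/q) ≢ 1 (mod 23) for each prime divisor q of 22
Divisors of 22 = 22: [1, 2, 11, 22]
  6^(22/2) = 6^11 ≡ 1 (mod 23)
  6^(22/11) = 6^2 ≡ 13 (mod 23)
Conclusion: 6 is not a primitive root modulo 23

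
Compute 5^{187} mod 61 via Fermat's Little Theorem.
45

By Fermat's Little Theorem, a^(p-1) ≡ 1 (mod p) for prime p and gcd(a, p) = 1
Here p = 61, so 5^60 ≡ 1 (mod 61)
We can reduce the exponent: 187 mod 60 = 7
So 5^187 ≡ 5^7 (mod 61)
Computing: 5^7 mod 61 = 45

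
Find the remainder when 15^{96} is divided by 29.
By Fermat: 15^{28} ≡ 1 (mod 29). 96 = 3×28 + 12. So 15^{96} ≡ 15^{12} ≡ 25 (mod 29)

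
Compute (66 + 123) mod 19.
18

(66 + 123) = 189
189 mod 19 = 18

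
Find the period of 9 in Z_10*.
Powers of 9 mod 10: 9^1≡9, 9^2≡1. Order = 2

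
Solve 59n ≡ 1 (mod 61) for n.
30

Using Extended Euclidean Algorithm:
gcd(59, 61) = 1
Bezout coefficients: 59 × 30 + 61 × -29 = 1
So 59 × 30 ≡ 1 (mod 61)
The inverse is 30 mod 61 = 30
Verification: 59 × 30 = 1770 = 29 × 61 + 1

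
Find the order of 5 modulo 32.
Powers of 5 mod 32: 5^1≡5, 5^2≡25, 5^3≡29, 5^4≡17, 5^5≡21, 5^6≡9, 5^7≡13, 5^8≡1. Order = 8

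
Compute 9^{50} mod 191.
52

Using successive squaring:
Binary expansion of 50: 110010
Powers of 9 mod 191 (each is the square of the previous):
  9^1 ≡ 9 (mod 191)
  9^2 ≡ 9² = 81 ≡ 81 (mod 191)
  9^4 ≡ 81² = 6561 ≡ 67 (mod 191)
  9^8 ≡ 67² = 4489 ≡ 96 (mod 191)
  9^16 ≡ 96² = 9216 ≡ 48 (mod 191)
  9^32 ≡ 48² = 2304 ≡ 12 (mod 191)
50 = 32 + 16 + 2, so 9^50 = 9^32 × 9^16 × 9^2 ≡ 12 × 48 × 81 (mod 191)
Multiplying step by step:
  12 × 48 = 576 ≡ 3 (mod 191)
  3 × 81 = 243 ≡ 52 (mod 191)
Result: 9^50 ≡ 52 (mod 191)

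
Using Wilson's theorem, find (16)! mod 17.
By Wilson's theorem, (16)! ≡ -1 ≡ 16 (mod 17)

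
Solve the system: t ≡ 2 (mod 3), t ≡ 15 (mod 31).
M = 3 × 31 = 93. M₁ = 31, y₁ ≡ 1 (mod 3). M₂ = 3, y₂ ≡ 21 (mod 31). t = 2×31×1 + 15×3×21 ≡ 77 (mod 93)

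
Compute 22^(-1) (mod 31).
22^(-1) ≡ 24 (mod 31). Verification: 22 × 24 = 528 ≡ 1 (mod 31)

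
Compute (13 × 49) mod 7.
0

(13 × 49) = 637
637 mod 7 = 0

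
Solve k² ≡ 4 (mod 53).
The square roots of 4 mod 53 are 51 and 2. Verify: 51² = 2601 ≡ 4 (mod 53)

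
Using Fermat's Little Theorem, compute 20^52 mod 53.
By Fermat's Little Theorem, 20^{52} ≡ 1 (mod 53) since 53 is prime and gcd(20, 53) = 1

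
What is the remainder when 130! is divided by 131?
By Wilson's theorem, (130)! ≡ -1 ≡ 130 (mod 131)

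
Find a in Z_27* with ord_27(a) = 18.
2 has order 18 mod 27 since 2^{18} ≡ 1 (mod 27) and no smaller power works.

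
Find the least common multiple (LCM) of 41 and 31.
1271

First find GCD(41, 31) using the Euclidean algorithm:
41 = 1 × 31 + 10
31 = 3 × 10 + 1
10 = 10 × 1 + 0
GCD(41, 31) = 1

LCM formula: LCM(a, b) = (a × b) / GCD(a, b)
LCM(41, 31) = (41 × 31) / 1
LCM(41, 31) = 1271 / 1
LCM(41, 31) = 1271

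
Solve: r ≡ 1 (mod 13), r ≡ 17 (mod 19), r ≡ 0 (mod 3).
M = 13 × 19 × 3 = 741. M₁ = 57, y₁ ≡ 8 (mod 13). M₂ = 39, y₂ ≡ 1 (mod 19). M₃ = 247, y₃ ≡ 1 (mod 3). r = 1×57×8 + 17×39×1 + 0×247×1 ≡ 378 (mod 741)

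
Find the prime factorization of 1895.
5 × 379

Divide by primes starting from smallest:
1895 ÷ 5 = 379
379 ÷ 379 = 1

1895 = 5 × 379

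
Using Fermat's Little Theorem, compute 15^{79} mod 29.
3

By Fermat's Little Theorem, a^(p-1) ≡ 1 (mod p) for prime p and gcd(a, p) = 1
Here p = 29, so 15^28 ≡ 1 (mod 29)
We can reduce the exponent: 79 mod 28 = 23
So 15^79 ≡ 15^23 (mod 29)
Computing: 15^23 mod 29 = 3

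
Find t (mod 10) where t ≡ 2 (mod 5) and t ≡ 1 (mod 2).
M = 5 × 2 = 10. M₁ = 2, y₁ ≡ 3 (mod 5). M₂ = 5, y₂ ≡ 1 (mod 2). t = 2×2×3 + 1×5×1 ≡ 7 (mod 10)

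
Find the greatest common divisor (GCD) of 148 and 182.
2

Using the Euclidean algorithm:
148 = 0 × 182 + 148
182 = 1 × 148 + 34
148 = 4 × 34 + 12
34 = 2 × 12 + 10
12 = 1 × 10 + 2
10 = 5 × 2 + 0

GCD(148, 182) = 2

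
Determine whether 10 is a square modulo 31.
By Euler's criterion: 10^{15} ≡ 1 (mod 31). Since this equals 1, 10 is a QR.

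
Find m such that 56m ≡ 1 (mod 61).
56^(-1) ≡ 12 (mod 61). Verification: 56 × 12 = 672 ≡ 1 (mod 61)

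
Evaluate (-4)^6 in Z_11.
(-4) ≡ 7 (mod 11). 6 = 4 + 2 (binary 110). Repeated squaring mod 11: 7^1 ≡ 7; 7^2 ≡ 7² = 49 ≡ 5; 7^4 ≡ 5² = 25 ≡ 3. Multiply: (-4)^6 ≡ 7^4 × 7^2 ≡ 3 × 5 (mod 11): 3 × 5 = 15 ≡ 4. So (-4)^6 ≡ 4 (mod 11).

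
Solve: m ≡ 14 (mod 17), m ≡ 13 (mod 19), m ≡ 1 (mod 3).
M = 17 × 19 × 3 = 969. M₁ = 57, y₁ ≡ 3 (mod 17). M₂ = 51, y₂ ≡ 3 (mod 19). M₃ = 323, y₃ ≡ 2 (mod 3). m = 14×57×3 + 13×51×3 + 1×323×2 ≡ 184 (mod 969)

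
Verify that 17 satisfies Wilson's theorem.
(16)! mod 17 = 16. Since this equals -1 (mod 17), Wilson confirms 17 is prime.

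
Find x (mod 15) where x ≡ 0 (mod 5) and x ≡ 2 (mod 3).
M = 5 × 3 = 15. M₁ = 3, y₁ ≡ 2 (mod 5). M₂ = 5, y₂ ≡ 2 (mod 3). x = 0×3×2 + 2×5×2 ≡ 5 (mod 15)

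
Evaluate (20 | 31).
(20/31) = 20^{15} mod 31 = 1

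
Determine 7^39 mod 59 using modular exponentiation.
Using repeated squaring. 39 = 32 + 4 + 2 + 1 (binary 100111). Repeated squaring mod 59: 7^1 ≡ 7; 7^2 ≡ 7² = 49 ≡ 49; 7^4 ≡ 49² = 2401 ≡ 41; 7^8 ≡ 41² = 1681 ≡ 29; 7^16 ≡ 29² = 841 ≡ 15; 7^32 ≡ 15² = 225 ≡ 48. Multiply: 7^39 = 7^32 × 7^4 × 7^2 × 7^1 ≡ 48 × 41 × 49 × 7 (mod 59): 48 × 41 = 1968 ≡ 21; 21 × 49 = 1029 ≡ 26; 26 × 7 = 182 ≡ 5. So 7^39 ≡ 5 (mod 59).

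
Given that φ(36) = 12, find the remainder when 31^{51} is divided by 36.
By Euler: 31^{12} ≡ 1 (mod 36) since gcd(31, 36) = 1. 51 = 4×12 + 3. So 31^{51} ≡ 31^{3} ≡ 19 (mod 36)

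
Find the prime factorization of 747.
3^2 × 83

Divide by primes starting from smallest:
747 ÷ 3 = 249
249 ÷ 3 = 83
83 ÷ 83 = 1

747 = 3^2 × 83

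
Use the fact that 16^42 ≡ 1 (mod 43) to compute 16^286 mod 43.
By Fermat: 16^{42} ≡ 1 (mod 43). 286 = 6×42 + 34. So 16^{286} ≡ 16^{34} ≡ 35 (mod 43)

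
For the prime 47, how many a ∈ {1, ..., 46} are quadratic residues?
For prime 47, there are (p-1)/2 = (47-1)/2 = 23 quadratic residues (excluding 0).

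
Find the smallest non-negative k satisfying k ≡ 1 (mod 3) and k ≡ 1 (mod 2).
M = 3 × 2 = 6. M₁ = 2, y₁ ≡ 2 (mod 3). M₂ = 3, y₂ ≡ 1 (mod 2). k = 1×2×2 + 1×3×1 ≡ 1 (mod 6)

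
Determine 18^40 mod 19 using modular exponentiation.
Using Fermat: 18^{18} ≡ 1 (mod 19). 40 ≡ 4 (mod 18). So 18^{40} ≡ 18^{4} ≡ 1 (mod 19)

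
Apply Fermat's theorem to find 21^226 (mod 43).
By Fermat: 21^{42} ≡ 1 (mod 43). 226 = 5×42 + 16. So 21^{226} ≡ 21^{16} ≡ 11 (mod 43)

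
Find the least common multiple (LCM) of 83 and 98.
8134

First find GCD(83, 98) using the Euclidean algorithm:
83 = 0 × 98 + 83
98 = 1 × 83 + 15
83 = 5 × 15 + 8
15 = 1 × 8 + 7
8 = 1 × 7 + 1
7 = 7 × 1 + 0
GCD(83, 98) = 1

LCM formula: LCM(a, b) = (a × b) / GCD(a, b)
LCM(83, 98) = (83 × 98) / 1
LCM(83, 98) = 8134 / 1
LCM(83, 98) = 8134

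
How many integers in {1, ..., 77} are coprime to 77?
60

Prime factorization: 77 = 7 × 11
Using the formula φ(n) = n × Π(1 - 1/p) for each prime factor p:
φ(77) = 77 × (1 - 1/7) × (1 - 1/11)
φ(77) = 60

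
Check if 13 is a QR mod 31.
By Euler's criterion: 13^{15} ≡ 30 (mod 31). Since this equals -1 (≡ 30), 13 is not a QR.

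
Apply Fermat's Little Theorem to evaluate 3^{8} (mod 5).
1

By Fermat's Little Theorem, a^(p-1) ≡ 1 (mod p) for prime p and gcd(a, p) = 1
Here p = 5, so 3^4 ≡ 1 (mod 5)
We can reduce the exponent: 8 mod 4 = 0
So 3^8 ≡ 3^0 (mod 5)
Computing: 3^0 mod 5 = 1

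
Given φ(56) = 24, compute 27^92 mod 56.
By Euler: 27^{24} ≡ 1 (mod 56) since gcd(27, 56) = 1. 92 = 3×24 + 20. So 27^{92} ≡ 27^{20} ≡ 1 (mod 56)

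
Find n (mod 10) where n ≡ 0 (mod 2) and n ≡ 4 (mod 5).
M = 2 × 5 = 10. M₁ = 5, y₁ ≡ 1 (mod 2). M₂ = 2, y₂ ≡ 3 (mod 5). n = 0×5×1 + 4×2×3 ≡ 4 (mod 10)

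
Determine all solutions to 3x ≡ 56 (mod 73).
43

Since gcd(3, 73) = 1 divides 56, a solution exists.
Multiply both sides by the inverse of 3 mod 73:
  3^(-1) mod 73 = 49
  x ≡ 49 × 56 ≡ 2744 ≡ 43 (mod 73)
Verification: 3 × 43 = 129 = 1 × 73 + 56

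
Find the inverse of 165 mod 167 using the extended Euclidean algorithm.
Extended GCD: 165(83) + 167(-82) = 1. So 165^(-1) ≡ 83 ≡ 83 (mod 167). Verify: 165 × 83 = 13695 ≡ 1 (mod 167)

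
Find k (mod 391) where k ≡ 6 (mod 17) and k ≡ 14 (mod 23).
M = 17 × 23 = 391. M₁ = 23, y₁ ≡ 3 (mod 17). M₂ = 17, y₂ ≡ 19 (mod 23). k = 6×23×3 + 14×17×19 ≡ 244 (mod 391)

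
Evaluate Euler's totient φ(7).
6

Prime factorization: 7 = 7
Using the formula φ(n) = n × Π(1 - 1/p) for each prime factor p:
φ(7) = 7 × (1 - 1/7)
φ(7) = 6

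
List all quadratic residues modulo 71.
QRs mod 71: {1, 2, 3, 4, 5, 6, 8, 9, 10, 12, 15, 16, 18, 19, 20, 24, 25, 27, 29, 30, 32, 36, 37, 38, 40, 43, 45, 48, 49, 50, 54, 57, 58, 60, 64}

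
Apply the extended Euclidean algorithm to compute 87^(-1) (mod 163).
Extended GCD: 87(15) + 163(-8) = 1. So 87^(-1) ≡ 15 ≡ 15 (mod 163). Verify: 87 × 15 = 1305 ≡ 1 (mod 163)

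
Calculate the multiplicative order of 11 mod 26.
Powers of 11 mod 26: 11^1≡11, 11^2≡17, 11^3≡5, 11^4≡3, 11^5≡7, 11^6≡25, 11^7≡15, 11^8≡9, 11^9≡21, 11^10≡23, 11^11≡19, 11^12≡1. Order = 12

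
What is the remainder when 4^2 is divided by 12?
2 = 2 (binary 10). Repeated squaring mod 12: 4^1 ≡ 4; 4^2 ≡ 4² = 16 ≡ 4. So 4^2 ≡ 4 (mod 12).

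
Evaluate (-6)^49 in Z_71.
Using repeated squaring. (-6) ≡ 65 (mod 71). 49 = 32 + 16 + 1 (binary 110001). Repeated squaring mod 71: 65^1 ≡ 65; 65^2 ≡ 65² = 4225 ≡ 36; 65^4 ≡ 36² = 1296 ≡ 18; 65^8 ≡ 18² = 324 ≡ 40; 65^16 ≡ 40² = 1600 ≡ 38; 65^32 ≡ 38² = 1444 ≡ 24. Multiply: (-6)^49 ≡ 65^32 × 65^16 × 65^1 ≡ 24 × 38 × 65 (mod 71): 24 × 38 = 912 ≡ 60; 60 × 65 = 3900 ≡ 66. So (-6)^49 ≡ 66 (mod 71).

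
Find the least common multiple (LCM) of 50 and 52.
1300

First find GCD(50, 52) using the Euclidean algorithm:
50 = 0 × 52 + 50
52 = 1 × 50 + 2
50 = 25 × 2 + 0
GCD(50, 52) = 2

LCM formula: LCM(a, b) = (a × b) / GCD(a, b)
LCM(50, 52) = (50 × 52) / 2
LCM(50, 52) = 2600 / 2
LCM(50, 52) = 1300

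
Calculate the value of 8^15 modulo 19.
Using repeated squaring. 15 = 8 + 4 + 2 + 1 (binary 1111). Repeated squaring mod 19: 8^1 ≡ 8; 8^2 ≡ 8² = 64 ≡ 7; 8^4 ≡ 7² = 49 ≡ 11; 8^8 ≡ 11² = 121 ≡ 7. Multiply: 8^15 = 8^8 × 8^4 × 8^2 × 8^1 ≡ 7 × 11 × 7 × 8 (mod 19): 7 × 11 = 77 ≡ 1; 1 × 7 = 7 ≡ 7; 7 × 8 = 56 ≡ 18. So 8^15 ≡ 18 (mod 19).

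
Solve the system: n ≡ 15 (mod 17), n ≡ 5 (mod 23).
M = 17 × 23 = 391. M₁ = 23, y₁ ≡ 3 (mod 17). M₂ = 17, y₂ ≡ 19 (mod 23). n = 15×23×3 + 5×17×19 ≡ 304 (mod 391)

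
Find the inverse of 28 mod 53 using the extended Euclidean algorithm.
Extended GCD: 28(-17) + 53(9) = 1. So 28^(-1) ≡ 36 ≡ 36 (mod 53). Verify: 28 × 36 = 1008 ≡ 1 (mod 53)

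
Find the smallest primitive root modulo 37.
p - 1 = 36 has prime divisors 2, 3. h is a primitive root mod 37 iff h^(36/q) ≢ 1 (mod 37) for each such q.
h = 2: 2^18 ≡ 36, 2^12 ≡ 26 (mod 37); none is 1, so 2 has order 36 and is a primitive root.
The smallest primitive root mod 37 is g = 2.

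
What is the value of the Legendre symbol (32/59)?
(32/59) = 32^{29} mod 59 = -1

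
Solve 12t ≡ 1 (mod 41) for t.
24

Using Extended Euclidean Algorithm:
gcd(12, 41) = 1
Bezout coefficients: 12 × -17 + 41 × 5 = 1
So 12 × -17 ≡ 1 (mod 41)
The inverse is -17 mod 41 = 24
Verification: 12 × 24 = 288 = 7 × 41 + 1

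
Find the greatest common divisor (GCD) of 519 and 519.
519

Using the Euclidean algorithm:
519 = 1 × 519 + 0

GCD(519, 519) = 519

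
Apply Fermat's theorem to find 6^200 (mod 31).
By Fermat: 6^{30} ≡ 1 (mod 31). 200 = 6×30 + 20. So 6^{200} ≡ 6^{20} ≡ 5 (mod 31)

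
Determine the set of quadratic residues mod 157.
QRs mod 157: {1, 3, 4, 9, 10, 11, 12, 13, 14, 16, 17, 19, 25, 27, 30, 31, 33, 35, 36, 37, 39, 40, 42, 44, 46, 47, 48, 49, 51, 52, 56, 57, 58, 64, 67, 68, 71, 75, 76, 81, 82, 86, 89, 90, 93, 99, 100, 101, 105, 106, 108, 109, 110, 111, 113, 115, 117, 118, 120, 121, 122, 124, 126, 127, 130, 132, 138, 140, 141, 143, 144, 145, 146, 147, 148, 153, 154, 156}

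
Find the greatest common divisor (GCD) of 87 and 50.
1

Using the Euclidean algorithm:
87 = 1 × 50 + 37
50 = 1 × 37 + 13
37 = 2 × 13 + 11
13 = 1 × 11 + 2
11 = 5 × 2 + 1
2 = 2 × 1 + 0

GCD(87, 50) = 1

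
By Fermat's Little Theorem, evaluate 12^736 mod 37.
By Fermat: 12^{36} ≡ 1 (mod 37). 736 ≡ 16 (mod 36). So 12^{736} ≡ 12^{16} ≡ 9 (mod 37)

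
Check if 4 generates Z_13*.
p - 1 = 12 has prime divisors 2, 3. Check 4^(12/q) mod 13 for each: 4^(12/2) = 4^6 ≡ 1, 4^(12/3) = 4^4 ≡ 9 (mod 13). Since 4^6 ≡ 1 (mod 13), the order of 4 divides 6 (in fact the order is 6) ≠ 12, so it is not a primitive root.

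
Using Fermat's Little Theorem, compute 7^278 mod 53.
By Fermat: 7^{52} ≡ 1 (mod 53). 278 ≡ 18 (mod 52). So 7^{278} ≡ 7^{18} ≡ 47 (mod 53)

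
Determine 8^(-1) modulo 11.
8^(-1) ≡ 7 (mod 11). Verification: 8 × 7 = 56 ≡ 1 (mod 11)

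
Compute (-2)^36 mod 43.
Using repeated squaring. (-2) ≡ 41 (mod 43). 36 = 32 + 4 (binary 100100). Repeated squaring mod 43: 41^1 ≡ 41; 41^2 ≡ 41² = 1681 ≡ 4; 41^4 ≡ 4² = 16 ≡ 16; 41^8 ≡ 16² = 256 ≡ 41; 41^16 ≡ 41² = 1681 ≡ 4; 41^32 ≡ 4² = 16 ≡ 16. Multiply: (-2)^36 ≡ 41^32 × 41^4 ≡ 16 × 16 (mod 43): 16 × 16 = 256 ≡ 41. So (-2)^36 ≡ 41 (mod 43).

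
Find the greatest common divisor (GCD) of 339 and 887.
1

Using the Euclidean algorithm:
339 = 0 × 887 + 339
887 = 2 × 339 + 209
339 = 1 × 209 + 130
209 = 1 × 130 + 79
130 = 1 × 79 + 51
79 = 1 × 51 + 28
51 = 1 × 28 + 23
28 = 1 × 23 + 5
23 = 4 × 5 + 3
5 = 1 × 3 + 2
3 = 1 × 2 + 1
2 = 2 × 1 + 0

GCD(339, 887) = 1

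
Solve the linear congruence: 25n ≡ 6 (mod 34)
22

Since gcd(25, 34) = 1 divides 6, a solution exists.
Multiply both sides by the inverse of 25 mod 34:
  25^(-1) mod 34 = 15
  x ≡ 15 × 6 ≡ 90 ≡ 22 (mod 34)
Verification: 25 × 22 = 550 = 16 × 34 + 6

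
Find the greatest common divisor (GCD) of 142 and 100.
2

Using the Euclidean algorithm:
142 = 1 × 100 + 42
100 = 2 × 42 + 16
42 = 2 × 16 + 10
16 = 1 × 10 + 6
10 = 1 × 6 + 4
6 = 1 × 4 + 2
4 = 2 × 2 + 0

GCD(142, 100) = 2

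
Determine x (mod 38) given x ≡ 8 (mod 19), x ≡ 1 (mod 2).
27

Using the Chinese Remainder Theorem:
M = product of moduli = 38
For equation 1: M_1 = 2, 2 ≡ 2 (mod 19), inverse of 2 mod 19 is 10 (check: 2 × 10 = 20 ≡ 1 (mod 19))
For equation 2: M_2 = 19, 19 ≡ 1 (mod 2), inverse of 19 mod 2 is 1 (check: 1 × 1 = 1 ≡ 1 (mod 2))
Combine: x ≡ Σ r_i×M_i×(M_i⁻¹ mod m_i) = 8×2×10 + 1×19×1 = 160 + 19 = 179
179 mod 38 = 27
x ≡ 27 (mod 38)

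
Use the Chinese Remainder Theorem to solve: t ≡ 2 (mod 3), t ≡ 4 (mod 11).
M = 3 × 11 = 33. M₁ = 11, y₁ ≡ 2 (mod 3). M₂ = 3, y₂ ≡ 4 (mod 11). t = 2×11×2 + 4×3×4 ≡ 26 (mod 33)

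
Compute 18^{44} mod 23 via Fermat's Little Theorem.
1

By Fermat's Little Theorem, a^(p-1) ≡ 1 (mod p) for prime p and gcd(a, p) = 1
Here p = 23, so 18^22 ≡ 1 (mod 23)
We can reduce the exponent: 44 mod 22 = 0
So 18^44 ≡ 18^0 (mod 23)
Computing: 18^0 mod 23 = 1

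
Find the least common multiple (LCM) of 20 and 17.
340

First find GCD(20, 17) using the Euclidean algorithm:
20 = 1 × 17 + 3
17 = 5 × 3 + 2
3 = 1 × 2 + 1
2 = 2 × 1 + 0
GCD(20, 17) = 1

LCM formula: LCM(a, b) = (a × b) / GCD(a, b)
LCM(20, 17) = (20 × 17) / 1
LCM(20, 17) = 340 / 1
LCM(20, 17) = 340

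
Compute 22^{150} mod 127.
19

Using successive squaring:
Binary expansion of 150: 10010110
Powers of 22 mod 127 (each is the square of the previous):
  22^1 ≡ 22 (mod 127)
  22^2 ≡ 22² = 484 ≡ 103 (mod 127)
  22^4 ≡ 103² = 10609 ≡ 68 (mod 127)
  22^8 ≡ 68² = 4624 ≡ 52 (mod 127)
  22^16 ≡ 52² = 2704 ≡ 37 (mod 127)
  22^32 ≡ 37² = 1369 ≡ 99 (mod 127)
  22^64 ≡ 99² = 9801 ≡ 22 (mod 127)
  22^128 ≡ 22² = 484 ≡ 103 (mod 127)
150 = 128 + 16 + 4 + 2, so 22^150 = 22^128 × 22^16 × 22^4 × 22^2 ≡ 103 × 37 × 68 × 103 (mod 127)
Multiplying step by step:
  103 × 37 = 3811 ≡ 1 (mod 127)
  1 × 68 = 68 ≡ 68 (mod 127)
  68 × 103 = 7004 ≡ 19 (mod 127)
Result: 22^150 ≡ 19 (mod 127)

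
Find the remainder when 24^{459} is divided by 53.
By Fermat: 24^{52} ≡ 1 (mod 53). 459 = 8×52 + 43. So 24^{459} ≡ 24^{43} ≡ 49 (mod 53)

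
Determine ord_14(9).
Powers of 9 mod 14: 9^1≡9, 9^2≡11, 9^3≡1. Order = 3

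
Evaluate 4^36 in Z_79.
Using repeated squaring. 36 = 32 + 4 (binary 100100). Repeated squaring mod 79: 4^1 ≡ 4; 4^2 ≡ 4² = 16 ≡ 16; 4^4 ≡ 16² = 256 ≡ 19; 4^8 ≡ 19² = 361 ≡ 45; 4^16 ≡ 45² = 2025 ≡ 50; 4^32 ≡ 50² = 2500 ≡ 51. Multiply: 4^36 = 4^32 × 4^4 ≡ 51 × 19 (mod 79): 51 × 19 = 969 ≡ 21. So 4^36 ≡ 21 (mod 79).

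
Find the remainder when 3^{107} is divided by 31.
By Fermat: 3^{30} ≡ 1 (mod 31). 107 = 3×30 + 17. So 3^{107} ≡ 3^{17} ≡ 22 (mod 31)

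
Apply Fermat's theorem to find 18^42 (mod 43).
By Fermat's Little Theorem, 18^{42} ≡ 1 (mod 43) since 43 is prime and gcd(18, 43) = 1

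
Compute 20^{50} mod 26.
10

Using successive squaring:
Binary expansion of 50: 110010
Powers of 20 mod 26 (each is the square of the previous):
  20^1 ≡ 20 (mod 26)
  20^2 ≡ 20² = 400 ≡ 10 (mod 26)
  20^4 ≡ 10² = 100 ≡ 22 (mod 26)
  20^8 ≡ 22² = 484 ≡ 16 (mod 26)
  20^16 ≡ 16² = 256 ≡ 22 (mod 26)
  20^32 ≡ 22² = 484 ≡ 16 (mod 26)
50 = 32 + 16 + 2, so 20^50 = 20^32 × 20^16 × 20^2 ≡ 16 × 22 × 10 (mod 26)
Multiplying step by step:
  16 × 22 = 352 ≡ 14 (mod 26)
  14 × 10 = 140 ≡ 10 (mod 26)
Result: 20^50 ≡ 10 (mod 26)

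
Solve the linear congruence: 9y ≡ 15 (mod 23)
17

Since gcd(9, 23) = 1 divides 15, a solution exists.
Multiply both sides by the inverse of 9 mod 23:
  9^(-1) mod 23 = 18
  x ≡ 18 × 15 ≡ 270 ≡ 17 (mod 23)
Verification: 9 × 17 = 153 = 6 × 23 + 15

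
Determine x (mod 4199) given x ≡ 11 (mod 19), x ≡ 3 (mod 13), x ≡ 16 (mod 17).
3773

Using the Chinese Remainder Theorem:
M = product of moduli = 4199
For equation 1: M_1 = 221, 221 ≡ 12 (mod 19), inverse of 221 mod 19 is 8 (check: 12 × 8 = 96 ≡ 1 (mod 19))
For equation 2: M_2 = 323, 323 ≡ 11 (mod 13), inverse of 323 mod 13 is 6 (check: 11 × 6 = 66 ≡ 1 (mod 13))
For equation 3: M_3 = 247, 247 ≡ 9 (mod 17), inverse of 247 mod 17 is 2 (check: 9 × 2 = 18 ≡ 1 (mod 17))
Combine: x ≡ Σ r_i×M_i×(M_i⁻¹ mod m_i) = 11×221×8 + 3×323×6 + 16×247×2 = 19448 + 5814 + 7904 = 33166
33166 mod 4199 = 3773
x ≡ 3773 (mod 4199)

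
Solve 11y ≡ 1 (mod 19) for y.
11^(-1) ≡ 7 (mod 19). Verification: 11 × 7 = 77 ≡ 1 (mod 19)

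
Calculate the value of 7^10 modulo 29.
10 = 8 + 2 (binary 1010). Repeated squaring mod 29: 7^1 ≡ 7; 7^2 ≡ 7² = 49 ≡ 20; 7^4 ≡ 20² = 400 ≡ 23; 7^8 ≡ 23² = 529 ≡ 7. Multiply: 7^10 = 7^8 × 7^2 ≡ 7 × 20 (mod 29): 7 × 20 = 140 ≡ 24. So 7^10 ≡ 24 (mod 29).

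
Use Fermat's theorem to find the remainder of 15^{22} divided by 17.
13

By Fermat's Little Theorem, a^(p-1) ≡ 1 (mod p) for prime p and gcd(a, p) = 1
Here p = 17, so 15^16 ≡ 1 (mod 17)
We can reduce the exponent: 22 mod 16 = 6
So 15^22 ≡ 15^6 (mod 17)
Computing: 15^6 mod 17 = 13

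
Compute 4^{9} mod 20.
4

Using successive squaring:
Binary expansion of 9: 1001
Powers of 4 mod 20 (each is the square of the previous):
  4^1 ≡ 4 (mod 20)
  4^2 ≡ 4² = 16 ≡ 16 (mod 20)
  4^4 ≡ 16² = 256 ≡ 16 (mod 20)
  4^8 ≡ 16² = 256 ≡ 16 (mod 20)
9 = 8 + 1, so 4^9 = 4^8 × 4^1 ≡ 16 × 4 (mod 20)
Multiplying step by step:
  16 × 4 = 64 ≡ 4 (mod 20)
Result: 4^9 ≡ 4 (mod 20)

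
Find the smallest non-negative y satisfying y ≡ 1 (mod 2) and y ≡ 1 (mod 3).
M = 2 × 3 = 6. M₁ = 3, y₁ ≡ 1 (mod 2). M₂ = 2, y₂ ≡ 2 (mod 3). y = 1×3×1 + 1×2×2 ≡ 1 (mod 6)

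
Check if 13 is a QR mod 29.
By Euler's criterion: 13^{14} ≡ 1 (mod 29). Since this equals 1, 13 is a QR.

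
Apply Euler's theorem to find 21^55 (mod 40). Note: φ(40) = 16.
By Euler: 21^{16} ≡ 1 (mod 40) since gcd(21, 40) = 1. 55 = 3×16 + 7. So 21^{55} ≡ 21^{7} ≡ 21 (mod 40)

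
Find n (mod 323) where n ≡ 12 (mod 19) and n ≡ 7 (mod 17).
M = 19 × 17 = 323. M₁ = 17, y₁ ≡ 9 (mod 19). M₂ = 19, y₂ ≡ 9 (mod 17). n = 12×17×9 + 7×19×9 ≡ 126 (mod 323)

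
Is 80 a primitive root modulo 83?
p - 1 = 82 has prime divisors 2, 41. Check 80^(82/q) mod 83 for each: 80^(82/2) = 80^41 ≡ 82, 80^(82/41) = 80^2 ≡ 9 (mod 83). None of these is 1, so 80 has order 82 = φ(83), so it is a primitive root mod 83.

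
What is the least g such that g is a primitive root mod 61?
p - 1 = 60 has prime divisors 2, 3, 5. h is a primitive root mod 61 iff h^(60/q) ≢ 1 (mod 61) for each such q.
h = 2: 2^30 ≡ 60, 2^20 ≡ 47, 2^12 ≡ 9 (mod 61); none is 1, so 2 has order 60 and is a primitive root.
The smallest primitive root mod 61 is g = 2.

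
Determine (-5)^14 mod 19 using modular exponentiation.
Using repeated squaring. (-5) ≡ 14 (mod 19). 14 = 8 + 4 + 2 (binary 1110). Repeated squaring mod 19: 14^1 ≡ 14; 14^2 ≡ 14² = 196 ≡ 6; 14^4 ≡ 6² = 36 ≡ 17; 14^8 ≡ 17² = 289 ≡ 4. Multiply: (-5)^14 ≡ 14^8 × 14^4 × 14^2 ≡ 4 × 17 × 6 (mod 19): 4 × 17 = 68 ≡ 11; 11 × 6 = 66 ≡ 9. So (-5)^14 ≡ 9 (mod 19).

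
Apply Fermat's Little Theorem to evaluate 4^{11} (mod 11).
4

By Fermat's Little Theorem, a^(p-1) ≡ 1 (mod p) for prime p and gcd(a, p) = 1
Here p = 11, so 4^10 ≡ 1 (mod 11)
We can reduce the exponent: 11 mod 10 = 1
So 4^11 ≡ 4^1 (mod 11)
Computing: 4^1 mod 11 = 4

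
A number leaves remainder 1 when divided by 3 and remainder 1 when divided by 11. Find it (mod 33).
M = 3 × 11 = 33. M₁ = 11, y₁ ≡ 2 (mod 3). M₂ = 3, y₂ ≡ 4 (mod 11). t = 1×11×2 + 1×3×4 ≡ 1 (mod 33)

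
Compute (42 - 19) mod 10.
3

(42 - 19) = 23
23 mod 10 = 3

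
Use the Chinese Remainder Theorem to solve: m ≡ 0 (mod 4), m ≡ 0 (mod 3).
M = 4 × 3 = 12. M₁ = 3, y₁ ≡ 3 (mod 4). M₂ = 4, y₂ ≡ 1 (mod 3). m = 0×3×3 + 0×4×1 ≡ 0 (mod 12)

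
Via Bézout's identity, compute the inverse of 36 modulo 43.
Extended GCD: 36(6) + 43(-5) = 1. So 36^(-1) ≡ 6 ≡ 6 (mod 43). Verify: 36 × 6 = 216 ≡ 1 (mod 43)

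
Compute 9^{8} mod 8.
1

Using successive squaring:
Binary expansion of 8: 1000
Powers of 9 mod 8 (each is the square of the previous):
  9^1 ≡ 1 (mod 8)
  9^2 ≡ 1² = 1 ≡ 1 (mod 8)
  9^4 ≡ 1² = 1 ≡ 1 (mod 8)
  9^8 ≡ 1² = 1 ≡ 1 (mod 8)
8 is a power of 2, so 9^8 is the last square: ≡ 1 (mod 8)
Result: 9^8 ≡ 1 (mod 8)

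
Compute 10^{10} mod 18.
10

Using successive squaring:
Binary expansion of 10: 1010
Powers of 10 mod 18 (each is the square of the previous):
  10^1 ≡ 10 (mod 18)
  10^2 ≡ 10² = 100 ≡ 10 (mod 18)
  10^4 ≡ 10² = 100 ≡ 10 (mod 18)
  10^8 ≡ 10² = 100 ≡ 10 (mod 18)
10 = 8 + 2, so 10^10 = 10^8 × 10^2 ≡ 10 × 10 (mod 18)
Multiplying step by step:
  10 × 10 = 100 ≡ 10 (mod 18)
Result: 10^10 ≡ 10 (mod 18)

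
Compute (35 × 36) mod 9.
0

(35 × 36) = 1260
1260 mod 9 = 0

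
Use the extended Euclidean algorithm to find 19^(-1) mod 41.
Extended GCD: 19(13) + 41(-6) = 1. So 19^(-1) ≡ 13 ≡ 13 (mod 41). Verify: 19 × 13 = 247 ≡ 1 (mod 41)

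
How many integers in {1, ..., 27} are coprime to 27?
18

Prime factorization: 27 = 3^3
Using the formula φ(n) = n × Π(1 - 1/p) for each prime factor p:
φ(27) = 27 × (1 - 1/3)
φ(27) = 18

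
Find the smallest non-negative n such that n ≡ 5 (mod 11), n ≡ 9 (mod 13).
126

Using the Chinese Remainder Theorem:
M = product of moduli = 143
For equation 1: M_1 = 13, 13 ≡ 2 (mod 11), inverse of 13 mod 11 is 6 (check: 2 × 6 = 12 ≡ 1 (mod 11))
For equation 2: M_2 = 11, 11 ≡ 11 (mod 13), inverse of 11 mod 13 is 6 (check: 11 × 6 = 66 ≡ 1 (mod 13))
Combine: n ≡ Σ r_i×M_i×(M_i⁻¹ mod m_i) = 5×13×6 + 9×11×6 = 390 + 594 = 984
984 mod 143 = 126
n ≡ 126 (mod 143)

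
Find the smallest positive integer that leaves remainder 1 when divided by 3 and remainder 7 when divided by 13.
M = 3 × 13 = 39. M₁ = 13, y₁ ≡ 1 (mod 3). M₂ = 3, y₂ ≡ 9 (mod 13). z = 1×13×1 + 7×3×9 ≡ 7 (mod 39). The smallest positive such number is 7.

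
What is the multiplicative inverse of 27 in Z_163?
27^(-1) ≡ 157 (mod 163). Verification: 27 × 157 = 4239 ≡ 1 (mod 163)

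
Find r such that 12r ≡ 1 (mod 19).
12^(-1) ≡ 8 (mod 19). Verification: 12 × 8 = 96 ≡ 1 (mod 19)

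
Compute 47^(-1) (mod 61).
13

Using Extended Euclidean Algorithm:
gcd(47, 61) = 1
Bezout coefficients: 47 × 13 + 61 × -10 = 1
So 47 × 13 ≡ 1 (mod 61)
The inverse is 13 mod 61 = 13
Verification: 47 × 13 = 611 = 10 × 61 + 1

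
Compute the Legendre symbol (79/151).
(79/151) = 79^{75} mod 151 = -1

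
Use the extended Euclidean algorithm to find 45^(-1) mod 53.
Extended GCD: 45(-20) + 53(17) = 1. So 45^(-1) ≡ 33 ≡ 33 (mod 53). Verify: 45 × 33 = 1485 ≡ 1 (mod 53)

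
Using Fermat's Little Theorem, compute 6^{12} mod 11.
3

By Fermat's Little Theorem, a^(p-1) ≡ 1 (mod p) for prime p and gcd(a, p) = 1
Here p = 11, so 6^10 ≡ 1 (mod 11)
We can reduce the exponent: 12 mod 10 = 2
So 6^12 ≡ 6^2 (mod 11)
Computing: 6^2 mod 11 = 3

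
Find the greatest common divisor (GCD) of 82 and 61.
1

Using the Euclidean algorithm:
82 = 1 × 61 + 21
61 = 2 × 21 + 19
21 = 1 × 19 + 2
19 = 9 × 2 + 1
2 = 2 × 1 + 0

GCD(82, 61) = 1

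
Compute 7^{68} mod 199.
20

Using successive squaring:
Binary expansion of 68: 1000100
Powers of 7 mod 199 (each is the square of the previous):
  7^1 ≡ 7 (mod 199)
  7^2 ≡ 7² = 49 ≡ 49 (mod 199)
  7^4 ≡ 49² = 2401 ≡ 13 (mod 199)
  7^8 ≡ 13² = 169 ≡ 169 (mod 199)
  7^16 ≡ 169² = 28561 ≡ 104 (mod 199)
  7^32 ≡ 104² = 10816 ≡ 70 (mod 199)
  7^64 ≡ 70² = 4900 ≡ 124 (mod 199)
68 = 64 + 4, so 7^68 = 7^64 × 7^4 ≡ 124 × 13 (mod 199)
Multiplying step by step:
  124 × 13 = 1612 ≡ 20 (mod 199)
Result: 7^68 ≡ 20 (mod 199)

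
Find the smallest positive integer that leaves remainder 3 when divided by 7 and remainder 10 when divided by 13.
M = 7 × 13 = 91. M₁ = 13, y₁ ≡ 6 (mod 7). M₂ = 7, y₂ ≡ 2 (mod 13). y = 3×13×6 + 10×7×2 ≡ 10 (mod 91). The smallest positive such number is 10.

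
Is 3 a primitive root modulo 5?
p - 1 = 4 has prime divisors 2. Check 3^(4/q) mod 5 for each: 3^(4/2) = 3^2 ≡ 4 (mod 5). None of these is 1, so 3 has order 4 = φ(5), so it is a primitive root mod 5.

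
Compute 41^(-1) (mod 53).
22

Using Extended Euclidean Algorithm:
gcd(41, 53) = 1
Bezout coefficients: 41 × 22 + 53 × -17 = 1
So 41 × 22 ≡ 1 (mod 53)
The inverse is 22 mod 53 = 22
Verification: 41 × 22 = 902 = 17 × 53 + 1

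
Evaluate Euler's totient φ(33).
20

Prime factorization: 33 = 3 × 11
Using the formula φ(n) = n × Π(1 - 1/p) for each prime factor p:
φ(33) = 33 × (1 - 1/3) × (1 - 1/11)
φ(33) = 20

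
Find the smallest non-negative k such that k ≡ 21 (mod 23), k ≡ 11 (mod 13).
297

Using the Chinese Remainder Theorem:
M = product of moduli = 299
For equation 1: M_1 = 13, 13 ≡ 13 (mod 23), inverse of 13 mod 23 is 16 (check: 13 × 16 = 208 ≡ 1 (mod 23))
For equation 2: M_2 = 23, 23 ≡ 10 (mod 13), inverse of 23 mod 13 is 4 (check: 10 × 4 = 40 ≡ 1 (mod 13))
Combine: k ≡ Σ r_i×M_i×(M_i⁻¹ mod m_i) = 21×13×16 + 11×23×4 = 4368 + 1012 = 5380
5380 mod 299 = 297
k ≡ 297 (mod 299)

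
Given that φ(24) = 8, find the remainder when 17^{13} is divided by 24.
By Euler: 17^{8} ≡ 1 (mod 24) since gcd(17, 24) = 1. 13 = 1×8 + 5. So 17^{13} ≡ 17^{5} ≡ 17 (mod 24)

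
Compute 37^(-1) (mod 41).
37^(-1) ≡ 10 (mod 41). Verification: 37 × 10 = 370 ≡ 1 (mod 41)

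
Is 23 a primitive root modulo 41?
No

To verify, check if 23^(40/q) ≢ 1 (mod 41) for each prime divisor q of 40
Divisors of 40 = 40: [1, 2, 4, 5, 8, 10, 20, 40]
  23^(40/2) = 23^20 ≡ 1 (mod 41)
  23^(40/5) = 23^8 ≡ 10 (mod 41)
Conclusion: 23 is not a primitive root modulo 41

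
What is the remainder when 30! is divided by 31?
By Wilson's theorem, (30)! ≡ -1 ≡ 30 (mod 31)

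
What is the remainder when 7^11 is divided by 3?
Using Fermat: 7^{2} ≡ 1 (mod 3). 11 ≡ 1 (mod 2). So 7^{11} ≡ 7^{1} ≡ 1 (mod 3)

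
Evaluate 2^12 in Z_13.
Using Fermat: 2^{12} ≡ 1 (mod 13). 12 ≡ 0 (mod 12). So 2^{12} ≡ 2^{0} ≡ 1 (mod 13)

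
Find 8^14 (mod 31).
Using repeated squaring. 14 = 8 + 4 + 2 (binary 1110). Repeated squaring mod 31: 8^1 ≡ 8; 8^2 ≡ 8² = 64 ≡ 2; 8^4 ≡ 2² = 4 ≡ 4; 8^8 ≡ 4² = 16 ≡ 16. Multiply: 8^14 = 8^8 × 8^4 × 8^2 ≡ 16 × 4 × 2 (mod 31): 16 × 4 = 64 ≡ 2; 2 × 2 = 4 ≡ 4. So 8^14 ≡ 4 (mod 31).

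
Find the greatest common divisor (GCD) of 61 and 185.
1

Using the Euclidean algorithm:
61 = 0 × 185 + 61
185 = 3 × 61 + 2
61 = 30 × 2 + 1
2 = 2 × 1 + 0

GCD(61, 185) = 1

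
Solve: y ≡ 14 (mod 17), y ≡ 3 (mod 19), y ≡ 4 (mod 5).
M = 17 × 19 × 5 = 1615. M₁ = 95, y₁ ≡ 12 (mod 17). M₂ = 85, y₂ ≡ 17 (mod 19). M₃ = 323, y₃ ≡ 2 (mod 5). y = 14×95×12 + 3×85×17 + 4×323×2 ≡ 269 (mod 1615)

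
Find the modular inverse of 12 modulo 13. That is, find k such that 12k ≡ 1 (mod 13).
12

Using Extended Euclidean Algorithm:
gcd(12, 13) = 1
Bezout coefficients: 12 × -1 + 13 × 1 = 1
So 12 × -1 ≡ 1 (mod 13)
The inverse is -1 mod 13 = 12
Verification: 12 × 12 = 144 = 11 × 13 + 1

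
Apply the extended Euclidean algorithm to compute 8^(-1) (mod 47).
Extended GCD: 8(6) + 47(-1) = 1. So 8^(-1) ≡ 6 ≡ 6 (mod 47). Verify: 8 × 6 = 48 ≡ 1 (mod 47)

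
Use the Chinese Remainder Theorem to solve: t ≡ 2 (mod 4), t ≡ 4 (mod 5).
M = 4 × 5 = 20. M₁ = 5, y₁ ≡ 1 (mod 4). M₂ = 4, y₂ ≡ 4 (mod 5). t = 2×5×1 + 4×4×4 ≡ 14 (mod 20)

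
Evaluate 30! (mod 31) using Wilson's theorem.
By Wilson's theorem, (30)! ≡ -1 ≡ 30 (mod 31)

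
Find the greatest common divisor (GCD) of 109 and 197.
1

Using the Euclidean algorithm:
109 = 0 × 197 + 109
197 = 1 × 109 + 88
109 = 1 × 88 + 21
88 = 4 × 21 + 4
21 = 5 × 4 + 1
4 = 4 × 1 + 0

GCD(109, 197) = 1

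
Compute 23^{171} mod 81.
53

Using successive squaring:
Binary expansion of 171: 10101011
Powers of 23 mod 81 (each is the square of the previous):
  23^1 ≡ 23 (mod 81)
  23^2 ≡ 23² = 529 ≡ 43 (mod 81)
  23^4 ≡ 43² = 1849 ≡ 67 (mod 81)
  23^8 ≡ 67² = 4489 ≡ 34 (mod 81)
  23^16 ≡ 34² = 1156 ≡ 22 (mod 81)
  23^32 ≡ 22² = 484 ≡ 79 (mod 81)
  23^64 ≡ 79² = 6241 ≡ 4 (mod 81)
  23^128 ≡ 4² = 16 ≡ 16 (mod 81)
171 = 128 + 32 + 8 + 2 + 1, so 23^171 = 23^128 × 23^32 × 23^8 × 23^2 × 23^1 ≡ 16 × 79 × 34 × 43 × 23 (mod 81)
Multiplying step by step:
  16 × 79 = 1264 ≡ 49 (mod 81)
  49 × 34 = 1666 ≡ 46 (mod 81)
  46 × 43 = 1978 ≡ 34 (mod 81)
  34 × 23 = 782 ≡ 53 (mod 81)
Result: 23^171 ≡ 53 (mod 81)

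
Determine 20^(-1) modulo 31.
20^(-1) ≡ 14 (mod 31). Verification: 20 × 14 = 280 ≡ 1 (mod 31)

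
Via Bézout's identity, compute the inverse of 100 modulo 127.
Extended GCD: 100(47) + 127(-37) = 1. So 100^(-1) ≡ 47 ≡ 47 (mod 127). Verify: 100 × 47 = 4700 ≡ 1 (mod 127)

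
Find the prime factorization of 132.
2^2 × 3 × 11

Divide by primes starting from smallest:
132 ÷ 2 = 66
66 ÷ 2 = 33
33 ÷ 3 = 11
11 ÷ 11 = 1

132 = 2^2 × 3 × 11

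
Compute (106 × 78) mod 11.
7

(106 × 78) = 8268
8268 mod 11 = 7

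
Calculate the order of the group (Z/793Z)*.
720

Prime factorization: 793 = 13 × 61
Using the formula φ(n) = n × Π(1 - 1/p) for each prime factor p:
φ(793) = 793 × (1 - 1/13) × (1 - 1/61)
φ(793) = 720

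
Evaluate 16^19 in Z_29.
Using repeated squaring. 19 = 16 + 2 + 1 (binary 10011). Repeated squaring mod 29: 16^1 ≡ 16; 16^2 ≡ 16² = 256 ≡ 24; 16^4 ≡ 24² = 576 ≡ 25; 16^8 ≡ 25² = 625 ≡ 16; 16^16 ≡ 16² = 256 ≡ 24. Multiply: 16^19 = 16^16 × 16^2 × 16^1 ≡ 24 × 24 × 16 (mod 29): 24 × 24 = 576 ≡ 25; 25 × 16 = 400 ≡ 23. So 16^19 ≡ 23 (mod 29).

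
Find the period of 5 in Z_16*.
Powers of 5 mod 16: 5^1≡5, 5^2≡9, 5^3≡13, 5^4≡1. Order = 4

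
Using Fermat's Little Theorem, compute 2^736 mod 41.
By Fermat: 2^{40} ≡ 1 (mod 41). 736 ≡ 16 (mod 40). So 2^{736} ≡ 2^{16} ≡ 18 (mod 41)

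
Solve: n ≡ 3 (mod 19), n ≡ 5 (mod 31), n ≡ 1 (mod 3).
M = 19 × 31 × 3 = 1767. M₁ = 93, y₁ ≡ 9 (mod 19). M₂ = 57, y₂ ≡ 6 (mod 31). M₃ = 589, y₃ ≡ 1 (mod 3). n = 3×93×9 + 5×57×6 + 1×589×1 ≡ 1276 (mod 1767)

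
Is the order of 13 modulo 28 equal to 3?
No, the actual order is 2, not 3.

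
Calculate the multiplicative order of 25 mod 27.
Powers of 25 mod 27: 25^1≡25, 25^2≡4, 25^3≡19, 25^4≡16, 25^5≡22, 25^6≡10, 25^7≡7, 25^8≡13, 25^9≡1. Order = 9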